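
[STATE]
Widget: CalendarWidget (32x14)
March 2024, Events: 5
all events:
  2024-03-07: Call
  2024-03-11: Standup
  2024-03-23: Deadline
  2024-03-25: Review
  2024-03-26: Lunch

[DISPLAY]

           March 2024           
Mo Tu We Th Fr Sa Su            
             1  2  3            
 4  5  6  7*  8  9 10           
11* 12 13 14 15 16 17           
18 19 20 21 22 23* 24           
25* 26* 27 28 29 30 31          
                                
                                
                                
                                
                                
                                
                                


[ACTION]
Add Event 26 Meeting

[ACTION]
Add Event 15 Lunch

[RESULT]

           March 2024           
Mo Tu We Th Fr Sa Su            
             1  2  3            
 4  5  6  7*  8  9 10           
11* 12 13 14 15* 16 17          
18 19 20 21 22 23* 24           
25* 26* 27 28 29 30 31          
                                
                                
                                
                                
                                
                                
                                


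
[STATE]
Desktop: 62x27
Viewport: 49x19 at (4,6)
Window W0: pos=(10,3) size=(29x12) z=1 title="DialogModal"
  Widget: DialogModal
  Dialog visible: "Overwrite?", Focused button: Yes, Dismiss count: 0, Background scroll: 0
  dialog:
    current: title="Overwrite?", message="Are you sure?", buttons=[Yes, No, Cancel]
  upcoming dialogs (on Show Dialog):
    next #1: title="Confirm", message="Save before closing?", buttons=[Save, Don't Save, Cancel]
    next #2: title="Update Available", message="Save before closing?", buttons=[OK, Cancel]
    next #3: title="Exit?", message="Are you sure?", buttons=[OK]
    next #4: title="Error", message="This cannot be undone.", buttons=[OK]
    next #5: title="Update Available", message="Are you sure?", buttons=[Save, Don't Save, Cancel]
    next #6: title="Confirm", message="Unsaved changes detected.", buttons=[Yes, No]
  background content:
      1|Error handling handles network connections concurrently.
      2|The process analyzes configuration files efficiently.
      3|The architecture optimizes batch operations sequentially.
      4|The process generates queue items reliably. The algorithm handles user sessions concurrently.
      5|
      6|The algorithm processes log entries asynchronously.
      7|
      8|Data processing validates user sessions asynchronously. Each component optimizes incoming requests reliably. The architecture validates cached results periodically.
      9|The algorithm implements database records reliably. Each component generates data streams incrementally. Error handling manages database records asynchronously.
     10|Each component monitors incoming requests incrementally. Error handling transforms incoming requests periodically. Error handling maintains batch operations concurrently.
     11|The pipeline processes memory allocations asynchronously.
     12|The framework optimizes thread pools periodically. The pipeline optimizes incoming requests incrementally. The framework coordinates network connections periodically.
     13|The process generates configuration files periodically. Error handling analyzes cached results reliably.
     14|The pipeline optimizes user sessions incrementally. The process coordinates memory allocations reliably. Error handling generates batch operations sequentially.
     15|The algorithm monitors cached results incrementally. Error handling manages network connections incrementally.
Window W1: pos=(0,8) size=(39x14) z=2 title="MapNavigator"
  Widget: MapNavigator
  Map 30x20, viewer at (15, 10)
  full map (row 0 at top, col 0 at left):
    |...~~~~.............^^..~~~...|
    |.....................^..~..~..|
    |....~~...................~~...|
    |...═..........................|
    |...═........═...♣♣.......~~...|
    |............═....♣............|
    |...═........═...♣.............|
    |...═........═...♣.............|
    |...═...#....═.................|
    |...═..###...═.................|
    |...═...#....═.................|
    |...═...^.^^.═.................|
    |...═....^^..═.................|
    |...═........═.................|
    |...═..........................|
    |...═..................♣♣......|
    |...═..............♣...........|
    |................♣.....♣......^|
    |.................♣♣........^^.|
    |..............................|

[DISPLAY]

      ┃Error handling handles netw┃              
      ┃Th┌─────────────────────┐ig┃              
━━━━━━━━━━━━━━━━━━━━━━━━━━━━━━━━━━┓              
pNavigator                        ┃              
──────────────────────────────────┨              
............═....♣............    ┃              
...═........═...♣.............    ┃              
...═........═...♣.............    ┃              
...═...#....═.................    ┃              
...═..###...═.................    ┃              
...═...#....═..@..............    ┃              
...═...^.^^.═.................    ┃              
...═....^^..═.................    ┃              
...═........═.................    ┃              
...═..........................    ┃              
━━━━━━━━━━━━━━━━━━━━━━━━━━━━━━━━━━┛              
                                                 
                                                 
                                                 


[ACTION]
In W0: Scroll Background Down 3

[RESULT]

      ┃The process generates queue┃              
      ┃  ┌─────────────────────┐  ┃              
━━━━━━━━━━━━━━━━━━━━━━━━━━━━━━━━━━┓              
pNavigator                        ┃              
──────────────────────────────────┨              
............═....♣............    ┃              
...═........═...♣.............    ┃              
...═........═...♣.............    ┃              
...═...#....═.................    ┃              
...═..###...═.................    ┃              
...═...#....═..@..............    ┃              
...═...^.^^.═.................    ┃              
...═....^^..═.................    ┃              
...═........═.................    ┃              
...═..........................    ┃              
━━━━━━━━━━━━━━━━━━━━━━━━━━━━━━━━━━┛              
                                                 
                                                 
                                                 


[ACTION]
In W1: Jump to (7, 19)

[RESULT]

      ┃The process generates queue┃              
      ┃  ┌─────────────────────┐  ┃              
━━━━━━━━━━━━━━━━━━━━━━━━━━━━━━━━━━┓              
pNavigator                        ┃              
──────────────────────────────────┨              
        ...═......................┃              
        ...═..................♣♣..┃              
        ...═..............♣.......┃              
        ................♣.....♣...┃              
        .................♣♣.......┃              
        .......@..................┃              
                                  ┃              
                                  ┃              
                                  ┃              
                                  ┃              
━━━━━━━━━━━━━━━━━━━━━━━━━━━━━━━━━━┛              
                                                 
                                                 
                                                 


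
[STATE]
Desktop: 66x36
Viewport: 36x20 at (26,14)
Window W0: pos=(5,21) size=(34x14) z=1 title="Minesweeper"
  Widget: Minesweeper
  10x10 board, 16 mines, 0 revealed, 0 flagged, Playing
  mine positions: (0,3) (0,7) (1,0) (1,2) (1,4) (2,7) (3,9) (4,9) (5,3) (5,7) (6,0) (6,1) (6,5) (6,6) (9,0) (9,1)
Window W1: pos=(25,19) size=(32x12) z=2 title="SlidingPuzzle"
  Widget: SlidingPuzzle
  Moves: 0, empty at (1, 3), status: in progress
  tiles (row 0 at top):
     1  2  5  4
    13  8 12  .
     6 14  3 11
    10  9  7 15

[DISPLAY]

                                    
                                    
                                    
                                    
                                    
━━━━━━━━━━━━━━━━━━━━━━━━━━━━━━┓     
 SlidingPuzzle                ┃     
──────────────────────────────┨     
┌────┬────┬────┬────┐         ┃     
│  1 │  2 │  5 │  4 │         ┃     
├────┼────┼────┼────┤         ┃     
│ 13 │  8 │ 12 │    │         ┃     
├────┼────┼────┼────┤         ┃     
│  6 │ 14 │  3 │ 11 │         ┃     
├────┼────┼────┼────┤         ┃     
│ 10 │  9 │  7 │ 15 │         ┃     
━━━━━━━━━━━━━━━━━━━━━━━━━━━━━━┛     
            ┃                       
            ┃                       
            ┃                       


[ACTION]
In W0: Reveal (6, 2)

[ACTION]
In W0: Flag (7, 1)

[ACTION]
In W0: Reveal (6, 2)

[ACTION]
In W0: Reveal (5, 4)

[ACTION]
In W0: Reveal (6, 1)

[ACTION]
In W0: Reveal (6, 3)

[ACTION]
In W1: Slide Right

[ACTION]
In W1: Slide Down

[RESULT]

                                    
                                    
                                    
                                    
                                    
━━━━━━━━━━━━━━━━━━━━━━━━━━━━━━┓     
 SlidingPuzzle                ┃     
──────────────────────────────┨     
┌────┬────┬────┬────┐         ┃     
│  1 │  2 │    │  4 │         ┃     
├────┼────┼────┼────┤         ┃     
│ 13 │  8 │  5 │ 12 │         ┃     
├────┼────┼────┼────┤         ┃     
│  6 │ 14 │  3 │ 11 │         ┃     
├────┼────┼────┼────┤         ┃     
│ 10 │  9 │  7 │ 15 │         ┃     
━━━━━━━━━━━━━━━━━━━━━━━━━━━━━━┛     
            ┃                       
            ┃                       
            ┃                       


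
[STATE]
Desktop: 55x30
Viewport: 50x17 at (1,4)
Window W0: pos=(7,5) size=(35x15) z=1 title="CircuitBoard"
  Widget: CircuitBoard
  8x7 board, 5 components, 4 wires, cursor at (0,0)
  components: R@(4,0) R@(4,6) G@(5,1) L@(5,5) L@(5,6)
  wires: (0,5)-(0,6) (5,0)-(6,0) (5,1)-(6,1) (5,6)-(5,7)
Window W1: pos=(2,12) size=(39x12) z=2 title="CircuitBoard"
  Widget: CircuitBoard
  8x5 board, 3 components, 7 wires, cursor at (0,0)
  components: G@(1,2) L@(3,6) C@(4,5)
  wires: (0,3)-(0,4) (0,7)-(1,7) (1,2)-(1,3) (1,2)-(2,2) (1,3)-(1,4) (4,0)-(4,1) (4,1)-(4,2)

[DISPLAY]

                                                  
      ┏━━━━━━━━━━━━━━━━━━━━━━━━━━━━━━━━━┓         
      ┃ CircuitBoard                    ┃         
      ┠─────────────────────────────────┨         
      ┃   0 1 2 3 4 5 6 7               ┃         
      ┃0  [.]                  · ─ ·    ┃         
      ┃                                 ┃         
      ┃1                                ┃         
 ┏━━━━━━━━━━━━━━━━━━━━━━━━━━━━━━━━━━━━━┓┃         
 ┃ CircuitBoard                        ┃┃         
 ┠─────────────────────────────────────┨┃         
 ┃   0 1 2 3 4 5 6 7                   ┃┃         
 ┃0  [.]          · ─ ·           ·    ┃┃         
 ┃                                │    ┃┃         
 ┃1           G ─ · ─ ·           ·    ┃┃         
 ┃            │                        ┃┛         
 ┃2           ·                        ┃          


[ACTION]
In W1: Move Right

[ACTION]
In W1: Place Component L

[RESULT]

                                                  
      ┏━━━━━━━━━━━━━━━━━━━━━━━━━━━━━━━━━┓         
      ┃ CircuitBoard                    ┃         
      ┠─────────────────────────────────┨         
      ┃   0 1 2 3 4 5 6 7               ┃         
      ┃0  [.]                  · ─ ·    ┃         
      ┃                                 ┃         
      ┃1                                ┃         
 ┏━━━━━━━━━━━━━━━━━━━━━━━━━━━━━━━━━━━━━┓┃         
 ┃ CircuitBoard                        ┃┃         
 ┠─────────────────────────────────────┨┃         
 ┃   0 1 2 3 4 5 6 7                   ┃┃         
 ┃0      [L]      · ─ ·           ·    ┃┃         
 ┃                                │    ┃┃         
 ┃1           G ─ · ─ ·           ·    ┃┃         
 ┃            │                        ┃┛         
 ┃2           ·                        ┃          


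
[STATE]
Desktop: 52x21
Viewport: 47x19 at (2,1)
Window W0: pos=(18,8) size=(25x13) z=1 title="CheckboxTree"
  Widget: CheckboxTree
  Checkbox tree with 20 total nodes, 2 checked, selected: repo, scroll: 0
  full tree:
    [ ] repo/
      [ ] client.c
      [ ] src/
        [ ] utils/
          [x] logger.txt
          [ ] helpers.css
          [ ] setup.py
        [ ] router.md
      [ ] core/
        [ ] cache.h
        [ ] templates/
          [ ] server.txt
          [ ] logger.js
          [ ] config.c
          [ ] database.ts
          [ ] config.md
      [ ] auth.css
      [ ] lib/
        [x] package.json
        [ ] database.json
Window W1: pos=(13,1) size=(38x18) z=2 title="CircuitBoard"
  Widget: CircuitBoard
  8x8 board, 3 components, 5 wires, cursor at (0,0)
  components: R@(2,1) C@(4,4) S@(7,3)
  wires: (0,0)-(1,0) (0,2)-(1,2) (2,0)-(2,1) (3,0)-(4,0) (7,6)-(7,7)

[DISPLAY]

           ┏━━━━━━━━━━━━━━━━━━━━━━━━━━━━━━━━━━━
           ┃ CircuitBoard                      
           ┠───────────────────────────────────
           ┃   0 1 2 3 4 5 6 7                 
           ┃0  [.]      ·                      
           ┃    │       │                      
           ┃1   ·       ·                      
           ┃                                   
           ┃2   · ─ R                          
           ┃                                   
           ┃3   ·                              
           ┃    │                              
           ┃4   ·               C              
           ┃                                   
           ┃5                                  
           ┃                                   
           ┃6                                  
           ┗━━━━━━━━━━━━━━━━━━━━━━━━━━━━━━━━━━━
                ┃   [ ] core/           ┃      


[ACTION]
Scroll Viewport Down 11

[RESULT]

           ┃ CircuitBoard                      
           ┠───────────────────────────────────
           ┃   0 1 2 3 4 5 6 7                 
           ┃0  [.]      ·                      
           ┃    │       │                      
           ┃1   ·       ·                      
           ┃                                   
           ┃2   · ─ R                          
           ┃                                   
           ┃3   ·                              
           ┃    │                              
           ┃4   ·               C              
           ┃                                   
           ┃5                                  
           ┃                                   
           ┃6                                  
           ┗━━━━━━━━━━━━━━━━━━━━━━━━━━━━━━━━━━━
                ┃   [ ] core/           ┃      
                ┗━━━━━━━━━━━━━━━━━━━━━━━┛      


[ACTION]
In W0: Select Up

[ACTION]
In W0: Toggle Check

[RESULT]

           ┃ CircuitBoard                      
           ┠───────────────────────────────────
           ┃   0 1 2 3 4 5 6 7                 
           ┃0  [.]      ·                      
           ┃    │       │                      
           ┃1   ·       ·                      
           ┃                                   
           ┃2   · ─ R                          
           ┃                                   
           ┃3   ·                              
           ┃    │                              
           ┃4   ·               C              
           ┃                                   
           ┃5                                  
           ┃                                   
           ┃6                                  
           ┗━━━━━━━━━━━━━━━━━━━━━━━━━━━━━━━━━━━
                ┃   [x] core/           ┃      
                ┗━━━━━━━━━━━━━━━━━━━━━━━┛      


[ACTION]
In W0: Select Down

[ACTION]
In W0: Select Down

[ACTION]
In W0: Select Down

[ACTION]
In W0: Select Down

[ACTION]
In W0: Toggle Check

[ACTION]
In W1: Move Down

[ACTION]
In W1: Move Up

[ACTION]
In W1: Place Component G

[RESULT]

           ┃ CircuitBoard                      
           ┠───────────────────────────────────
           ┃   0 1 2 3 4 5 6 7                 
           ┃0  [G]      ·                      
           ┃    │       │                      
           ┃1   ·       ·                      
           ┃                                   
           ┃2   · ─ R                          
           ┃                                   
           ┃3   ·                              
           ┃    │                              
           ┃4   ·               C              
           ┃                                   
           ┃5                                  
           ┃                                   
           ┃6                                  
           ┗━━━━━━━━━━━━━━━━━━━━━━━━━━━━━━━━━━━
                ┃   [x] core/           ┃      
                ┗━━━━━━━━━━━━━━━━━━━━━━━┛      


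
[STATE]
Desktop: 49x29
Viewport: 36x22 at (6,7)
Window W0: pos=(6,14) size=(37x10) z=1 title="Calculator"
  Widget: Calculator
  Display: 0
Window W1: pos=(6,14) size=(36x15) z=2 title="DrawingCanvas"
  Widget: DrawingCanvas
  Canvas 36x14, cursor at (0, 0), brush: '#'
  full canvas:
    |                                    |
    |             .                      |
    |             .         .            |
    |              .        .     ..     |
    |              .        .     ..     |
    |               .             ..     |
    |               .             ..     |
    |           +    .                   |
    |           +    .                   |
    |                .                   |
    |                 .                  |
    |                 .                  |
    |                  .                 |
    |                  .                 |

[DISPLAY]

                                    
                                    
                                    
                                    
                                    
                                    
                                    
┏━━━━━━━━━━━━━━━━━━━━━━━━━━━━━━━━━━┓
┃ DrawingCanvas                    ┃
┠──────────────────────────────────┨
┃+                                 ┃
┃             .                    ┃
┃             .         .          ┃
┃              .        .     ..   ┃
┃              .        .     ..   ┃
┃               .             ..   ┃
┃               .             ..   ┃
┃           +    .                 ┃
┃           +    .                 ┃
┃                .                 ┃
┃                 .                ┃
┗━━━━━━━━━━━━━━━━━━━━━━━━━━━━━━━━━━┛


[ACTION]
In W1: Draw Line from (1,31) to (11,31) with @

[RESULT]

                                    
                                    
                                    
                                    
                                    
                                    
                                    
┏━━━━━━━━━━━━━━━━━━━━━━━━━━━━━━━━━━┓
┃ DrawingCanvas                    ┃
┠──────────────────────────────────┨
┃+                                 ┃
┃             .                 @  ┃
┃             .         .       @  ┃
┃              .        .     ..@  ┃
┃              .        .     ..@  ┃
┃               .             ..@  ┃
┃               .             ..@  ┃
┃           +    .              @  ┃
┃           +    .              @  ┃
┃                .              @  ┃
┃                 .             @  ┃
┗━━━━━━━━━━━━━━━━━━━━━━━━━━━━━━━━━━┛


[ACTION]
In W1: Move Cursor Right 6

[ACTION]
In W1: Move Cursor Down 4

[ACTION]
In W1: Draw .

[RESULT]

                                    
                                    
                                    
                                    
                                    
                                    
                                    
┏━━━━━━━━━━━━━━━━━━━━━━━━━━━━━━━━━━┓
┃ DrawingCanvas                    ┃
┠──────────────────────────────────┨
┃                                  ┃
┃             .                 @  ┃
┃             .         .       @  ┃
┃              .        .     ..@  ┃
┃      .       .        .     ..@  ┃
┃               .             ..@  ┃
┃               .             ..@  ┃
┃           +    .              @  ┃
┃           +    .              @  ┃
┃                .              @  ┃
┃                 .             @  ┃
┗━━━━━━━━━━━━━━━━━━━━━━━━━━━━━━━━━━┛


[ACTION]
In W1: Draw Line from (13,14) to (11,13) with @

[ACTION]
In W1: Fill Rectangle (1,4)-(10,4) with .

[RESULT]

                                    
                                    
                                    
                                    
                                    
                                    
                                    
┏━━━━━━━━━━━━━━━━━━━━━━━━━━━━━━━━━━┓
┃ DrawingCanvas                    ┃
┠──────────────────────────────────┨
┃                                  ┃
┃    .        .                 @  ┃
┃    .        .         .       @  ┃
┃    .         .        .     ..@  ┃
┃    . .       .        .     ..@  ┃
┃    .          .             ..@  ┃
┃    .          .             ..@  ┃
┃    .      +    .              @  ┃
┃    .      +    .              @  ┃
┃    .           .              @  ┃
┃    .            .             @  ┃
┗━━━━━━━━━━━━━━━━━━━━━━━━━━━━━━━━━━┛


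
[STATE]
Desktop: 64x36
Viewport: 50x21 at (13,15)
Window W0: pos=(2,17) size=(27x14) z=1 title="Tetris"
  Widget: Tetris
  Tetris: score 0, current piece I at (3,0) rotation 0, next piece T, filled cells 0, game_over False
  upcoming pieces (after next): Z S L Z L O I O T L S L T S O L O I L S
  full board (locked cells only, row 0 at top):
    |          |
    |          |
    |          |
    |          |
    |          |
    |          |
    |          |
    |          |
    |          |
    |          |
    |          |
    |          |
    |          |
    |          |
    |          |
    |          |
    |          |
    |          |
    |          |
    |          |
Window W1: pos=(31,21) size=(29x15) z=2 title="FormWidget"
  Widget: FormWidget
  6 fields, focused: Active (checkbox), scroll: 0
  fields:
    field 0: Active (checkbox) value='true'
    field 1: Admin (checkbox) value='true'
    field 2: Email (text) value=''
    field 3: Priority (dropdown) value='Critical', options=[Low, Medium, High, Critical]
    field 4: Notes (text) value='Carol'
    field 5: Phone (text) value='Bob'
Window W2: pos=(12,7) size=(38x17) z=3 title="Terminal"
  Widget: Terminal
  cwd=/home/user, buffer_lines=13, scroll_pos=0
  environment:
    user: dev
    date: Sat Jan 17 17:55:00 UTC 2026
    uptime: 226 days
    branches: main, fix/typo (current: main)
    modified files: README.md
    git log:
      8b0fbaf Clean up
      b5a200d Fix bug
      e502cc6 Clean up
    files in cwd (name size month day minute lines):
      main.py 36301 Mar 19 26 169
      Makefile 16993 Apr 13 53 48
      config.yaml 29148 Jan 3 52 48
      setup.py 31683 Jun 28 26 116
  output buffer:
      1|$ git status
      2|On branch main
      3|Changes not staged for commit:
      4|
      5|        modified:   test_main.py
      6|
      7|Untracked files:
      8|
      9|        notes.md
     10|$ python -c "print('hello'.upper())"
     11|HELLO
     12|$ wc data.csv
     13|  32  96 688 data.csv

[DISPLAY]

                                    ┃             
Untracked files:                    ┃             
                                    ┃             
        notes.md                    ┃             
$ python -c "print('hello'.upper())"┃             
HELLO                               ┃             
$ wc data.csv                       ┃━━━━━━━━━┓   
  32  96 688 data.csv               ┃         ┃   
━━━━━━━━━━━━━━━━━━━━━━━━━━━━━━━━━━━━┛─────────┨   
│              ┃  ┃> Active:     [x]          ┃   
│              ┃  ┃  Admin:      [x]          ┃   
│Score:        ┃  ┃  Email:      [           ]┃   
│0             ┃  ┃  Priority:   [Critical  ▼]┃   
│              ┃  ┃  Notes:      [Carol      ]┃   
│              ┃  ┃  Phone:      [Bob        ]┃   
━━━━━━━━━━━━━━━┛  ┃                           ┃   
                  ┃                           ┃   
                  ┃                           ┃   
                  ┃                           ┃   
                  ┃                           ┃   
                  ┗━━━━━━━━━━━━━━━━━━━━━━━━━━━┛   


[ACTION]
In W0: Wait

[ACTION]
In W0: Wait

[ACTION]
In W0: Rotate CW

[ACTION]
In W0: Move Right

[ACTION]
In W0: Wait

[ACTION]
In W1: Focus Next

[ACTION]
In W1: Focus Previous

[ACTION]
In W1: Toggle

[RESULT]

                                    ┃             
Untracked files:                    ┃             
                                    ┃             
        notes.md                    ┃             
$ python -c "print('hello'.upper())"┃             
HELLO                               ┃             
$ wc data.csv                       ┃━━━━━━━━━┓   
  32  96 688 data.csv               ┃         ┃   
━━━━━━━━━━━━━━━━━━━━━━━━━━━━━━━━━━━━┛─────────┨   
│              ┃  ┃> Active:     [ ]          ┃   
│              ┃  ┃  Admin:      [x]          ┃   
│Score:        ┃  ┃  Email:      [           ]┃   
│0             ┃  ┃  Priority:   [Critical  ▼]┃   
│              ┃  ┃  Notes:      [Carol      ]┃   
│              ┃  ┃  Phone:      [Bob        ]┃   
━━━━━━━━━━━━━━━┛  ┃                           ┃   
                  ┃                           ┃   
                  ┃                           ┃   
                  ┃                           ┃   
                  ┃                           ┃   
                  ┗━━━━━━━━━━━━━━━━━━━━━━━━━━━┛   


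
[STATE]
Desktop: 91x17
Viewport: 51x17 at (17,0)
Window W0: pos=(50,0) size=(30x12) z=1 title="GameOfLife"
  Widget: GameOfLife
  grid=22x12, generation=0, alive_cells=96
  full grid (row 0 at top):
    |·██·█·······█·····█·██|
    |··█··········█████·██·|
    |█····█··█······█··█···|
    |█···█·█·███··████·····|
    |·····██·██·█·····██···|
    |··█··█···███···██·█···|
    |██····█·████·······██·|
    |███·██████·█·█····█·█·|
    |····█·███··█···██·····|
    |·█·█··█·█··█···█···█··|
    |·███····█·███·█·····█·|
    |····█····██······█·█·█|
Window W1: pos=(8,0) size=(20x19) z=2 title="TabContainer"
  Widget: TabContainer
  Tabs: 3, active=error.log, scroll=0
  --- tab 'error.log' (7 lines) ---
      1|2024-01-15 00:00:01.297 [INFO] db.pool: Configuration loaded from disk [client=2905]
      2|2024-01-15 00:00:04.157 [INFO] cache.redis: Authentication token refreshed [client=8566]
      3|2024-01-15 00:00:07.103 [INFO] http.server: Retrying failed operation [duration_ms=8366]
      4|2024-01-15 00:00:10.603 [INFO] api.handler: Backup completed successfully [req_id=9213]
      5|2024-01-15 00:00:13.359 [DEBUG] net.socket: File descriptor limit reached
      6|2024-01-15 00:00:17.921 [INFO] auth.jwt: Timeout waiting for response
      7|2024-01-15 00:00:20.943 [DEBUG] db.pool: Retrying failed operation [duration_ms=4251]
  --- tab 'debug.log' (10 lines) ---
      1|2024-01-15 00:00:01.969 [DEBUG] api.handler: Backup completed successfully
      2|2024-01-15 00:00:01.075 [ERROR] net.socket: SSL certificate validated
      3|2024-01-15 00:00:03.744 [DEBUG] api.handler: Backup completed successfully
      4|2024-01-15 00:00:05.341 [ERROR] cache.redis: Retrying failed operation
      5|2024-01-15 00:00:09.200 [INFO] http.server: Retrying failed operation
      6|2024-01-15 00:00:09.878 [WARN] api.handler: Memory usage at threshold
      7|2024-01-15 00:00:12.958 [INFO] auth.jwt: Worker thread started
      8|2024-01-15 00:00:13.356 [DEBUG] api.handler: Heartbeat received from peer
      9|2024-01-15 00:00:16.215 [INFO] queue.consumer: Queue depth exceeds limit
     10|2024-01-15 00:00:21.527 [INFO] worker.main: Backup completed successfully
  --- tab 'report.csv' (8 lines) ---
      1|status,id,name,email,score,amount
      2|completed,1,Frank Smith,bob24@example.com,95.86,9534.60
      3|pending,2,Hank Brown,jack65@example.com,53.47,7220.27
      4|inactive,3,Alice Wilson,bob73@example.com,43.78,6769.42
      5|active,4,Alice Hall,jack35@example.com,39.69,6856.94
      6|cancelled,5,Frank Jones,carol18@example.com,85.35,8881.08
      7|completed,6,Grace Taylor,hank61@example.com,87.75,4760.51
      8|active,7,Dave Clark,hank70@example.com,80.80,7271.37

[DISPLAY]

━━━━━━━━━━┓                      ┏━━━━━━━━━━━━━━━━━
ainer     ┃                      ┃ GameOfLife      
──────────┨                      ┠─────────────────
og]│ debug┃                      ┃Gen: 0           
──────────┃                      ┃█····█··█······█·
15 00:00:0┃                      ┃█···█·█·███··████
15 00:00:0┃                      ┃·····██·██·█·····
15 00:00:0┃                      ┃··█··█···███···██
15 00:00:1┃                      ┃██····█·████·····
15 00:00:1┃                      ┃███·██████·█·█···
15 00:00:1┃                      ┃····█·███··█···██
15 00:00:2┃                      ┗━━━━━━━━━━━━━━━━━
          ┃                                        
          ┃                                        
          ┃                                        
          ┃                                        
          ┃                                        


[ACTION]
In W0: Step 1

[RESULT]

━━━━━━━━━━┓                      ┏━━━━━━━━━━━━━━━━━
ainer     ┃                      ┃ GameOfLife      
──────────┨                      ┠─────────────────
og]│ debug┃                      ┃Gen: 1           
──────────┃                      ┃·█···█·██········
15 00:00:0┃                      ┃····█·█···█···███
15 00:00:0┃                      ┃····█·█····██····
15 00:00:0┃                      ┃·█···█······█···█
15 00:00:1┃                      ┃█··██············
15 00:00:1┃                      ┃█·███······█·····
15 00:00:1┃                      ┃█···█······█··███
15 00:00:2┃                      ┗━━━━━━━━━━━━━━━━━
          ┃                                        
          ┃                                        
          ┃                                        
          ┃                                        
          ┃                                        


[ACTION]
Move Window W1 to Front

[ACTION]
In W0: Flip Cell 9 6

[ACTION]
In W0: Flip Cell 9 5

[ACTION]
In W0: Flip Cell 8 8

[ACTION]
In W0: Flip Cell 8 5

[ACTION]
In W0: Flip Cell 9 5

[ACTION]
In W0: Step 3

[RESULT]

━━━━━━━━━━┓                      ┏━━━━━━━━━━━━━━━━━
ainer     ┃                      ┃ GameOfLife      
──────────┨                      ┠─────────────────
og]│ debug┃                      ┃Gen: 4           
──────────┃                      ┃······██···█···█·
15 00:00:0┃                      ┃···█·███···█··█··
15 00:00:0┃                      ┃····█·█···██·█···
15 00:00:0┃                      ┃···█··█·····█····
15 00:00:1┃                      ┃·····█···········
15 00:00:1┃                      ┃██············█··
15 00:00:1┃                      ┃█············█··█
15 00:00:2┃                      ┗━━━━━━━━━━━━━━━━━
          ┃                                        
          ┃                                        
          ┃                                        
          ┃                                        
          ┃                                        


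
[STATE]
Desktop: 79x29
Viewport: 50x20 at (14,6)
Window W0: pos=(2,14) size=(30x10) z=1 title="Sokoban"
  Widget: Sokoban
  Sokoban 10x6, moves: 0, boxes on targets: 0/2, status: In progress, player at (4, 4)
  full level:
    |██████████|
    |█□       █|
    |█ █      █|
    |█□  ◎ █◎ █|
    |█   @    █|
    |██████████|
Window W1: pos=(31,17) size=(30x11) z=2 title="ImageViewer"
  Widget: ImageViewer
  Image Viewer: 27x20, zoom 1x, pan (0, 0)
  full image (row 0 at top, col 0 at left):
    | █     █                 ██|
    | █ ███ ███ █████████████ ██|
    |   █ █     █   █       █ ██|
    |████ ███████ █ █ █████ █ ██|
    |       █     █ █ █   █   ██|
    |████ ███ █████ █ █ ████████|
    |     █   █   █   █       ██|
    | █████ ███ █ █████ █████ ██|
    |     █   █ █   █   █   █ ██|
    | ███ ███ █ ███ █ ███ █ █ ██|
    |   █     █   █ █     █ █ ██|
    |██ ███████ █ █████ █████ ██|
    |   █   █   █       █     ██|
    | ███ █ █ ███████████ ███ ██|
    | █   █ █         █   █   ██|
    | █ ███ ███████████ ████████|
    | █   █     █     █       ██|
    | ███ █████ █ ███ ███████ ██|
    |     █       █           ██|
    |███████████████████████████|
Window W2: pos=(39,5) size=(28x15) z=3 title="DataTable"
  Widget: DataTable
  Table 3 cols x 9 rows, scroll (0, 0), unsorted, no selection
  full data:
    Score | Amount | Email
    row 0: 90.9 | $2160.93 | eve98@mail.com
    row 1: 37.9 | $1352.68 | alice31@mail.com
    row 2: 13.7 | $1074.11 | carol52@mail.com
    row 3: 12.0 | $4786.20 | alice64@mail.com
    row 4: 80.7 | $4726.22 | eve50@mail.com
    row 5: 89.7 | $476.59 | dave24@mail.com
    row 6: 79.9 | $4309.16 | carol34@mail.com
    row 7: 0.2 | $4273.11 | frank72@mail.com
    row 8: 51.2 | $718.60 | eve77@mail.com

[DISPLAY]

                         ┃ DataTable              
                         ┠────────────────────────
                         ┃Score│Amount  │Email    
                         ┃─────┼────────┼─────────
                         ┃90.9 │$2160.93│eve98@mai
                         ┃37.9 │$1352.68│alice31@m
                         ┃13.7 │$1074.11│carol52@m
                         ┃12.0 │$4786.20│alice64@m
━━━━━━━━━━━━━━━━━┓       ┃80.7 │$4726.22│eve50@mai
                 ┃       ┃89.7 │$476.59 │dave24@ma
─────────────────┨       ┃79.9 │$4309.16│carol34@m
                 ┏━━━━━━━┃0.2  │$4273.11│frank72@m
                 ┃ ImageV┃51.2 │$718.60 │eve77@mai
                 ┠───────┗━━━━━━━━━━━━━━━━━━━━━━━━
                 ┃ █     █                 ██ ┃   
                 ┃ █ ███ ███ █████████████ ██ ┃   
                 ┃   █ █     █   █       █ ██ ┃   
━━━━━━━━━━━━━━━━━┃████ ███████ █ █ █████ █ ██ ┃   
                 ┃       █     █ █ █   █   ██ ┃   
                 ┃████ ███ █████ █ █ ████████ ┃   


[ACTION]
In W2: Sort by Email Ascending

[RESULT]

                         ┃ DataTable              
                         ┠────────────────────────
                         ┃Score│Amount  │Email    
                         ┃─────┼────────┼─────────
                         ┃37.9 │$1352.68│alice31@m
                         ┃12.0 │$4786.20│alice64@m
                         ┃79.9 │$4309.16│carol34@m
                         ┃13.7 │$1074.11│carol52@m
━━━━━━━━━━━━━━━━━┓       ┃89.7 │$476.59 │dave24@ma
                 ┃       ┃80.7 │$4726.22│eve50@mai
─────────────────┨       ┃51.2 │$718.60 │eve77@mai
                 ┏━━━━━━━┃90.9 │$2160.93│eve98@mai
                 ┃ ImageV┃0.2  │$4273.11│frank72@m
                 ┠───────┗━━━━━━━━━━━━━━━━━━━━━━━━
                 ┃ █     █                 ██ ┃   
                 ┃ █ ███ ███ █████████████ ██ ┃   
                 ┃   █ █     █   █       █ ██ ┃   
━━━━━━━━━━━━━━━━━┃████ ███████ █ █ █████ █ ██ ┃   
                 ┃       █     █ █ █   █   ██ ┃   
                 ┃████ ███ █████ █ █ ████████ ┃   


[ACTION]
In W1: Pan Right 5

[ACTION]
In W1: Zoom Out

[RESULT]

                         ┃ DataTable              
                         ┠────────────────────────
                         ┃Score│Amount  │Email    
                         ┃─────┼────────┼─────────
                         ┃37.9 │$1352.68│alice31@m
                         ┃12.0 │$4786.20│alice64@m
                         ┃79.9 │$4309.16│carol34@m
                         ┃13.7 │$1074.11│carol52@m
━━━━━━━━━━━━━━━━━┓       ┃89.7 │$476.59 │dave24@ma
                 ┃       ┃80.7 │$4726.22│eve50@mai
─────────────────┨       ┃51.2 │$718.60 │eve77@mai
                 ┏━━━━━━━┃90.9 │$2160.93│eve98@mai
                 ┃ ImageV┃0.2  │$4273.11│frank72@m
                 ┠───────┗━━━━━━━━━━━━━━━━━━━━━━━━
                 ┃  █                 ██      ┃   
                 ┃█ ███ █████████████ ██      ┃   
                 ┃█     █   █       █ ██      ┃   
━━━━━━━━━━━━━━━━━┃███████ █ █ █████ █ ██      ┃   
                 ┃  █     █ █ █   █   ██      ┃   
                 ┃███ █████ █ █ ████████      ┃   
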